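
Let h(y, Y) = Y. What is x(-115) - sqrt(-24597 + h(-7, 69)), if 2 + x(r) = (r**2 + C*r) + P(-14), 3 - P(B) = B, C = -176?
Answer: 33480 - 4*I*sqrt(1533) ≈ 33480.0 - 156.61*I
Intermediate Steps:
P(B) = 3 - B
x(r) = 15 + r**2 - 176*r (x(r) = -2 + ((r**2 - 176*r) + (3 - 1*(-14))) = -2 + ((r**2 - 176*r) + (3 + 14)) = -2 + ((r**2 - 176*r) + 17) = -2 + (17 + r**2 - 176*r) = 15 + r**2 - 176*r)
x(-115) - sqrt(-24597 + h(-7, 69)) = (15 + (-115)**2 - 176*(-115)) - sqrt(-24597 + 69) = (15 + 13225 + 20240) - sqrt(-24528) = 33480 - 4*I*sqrt(1533)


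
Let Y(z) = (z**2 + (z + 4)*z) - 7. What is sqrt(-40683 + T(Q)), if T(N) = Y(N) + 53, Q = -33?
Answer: I*sqrt(38591) ≈ 196.45*I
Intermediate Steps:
Y(z) = -7 + z**2 + z*(4 + z) (Y(z) = (z**2 + (4 + z)*z) - 7 = (z**2 + z*(4 + z)) - 7 = -7 + z**2 + z*(4 + z))
T(N) = 46 + 2*N**2 + 4*N (T(N) = (-7 + 2*N**2 + 4*N) + 53 = 46 + 2*N**2 + 4*N)
sqrt(-40683 + T(Q)) = sqrt(-40683 + (46 + 2*(-33)**2 + 4*(-33))) = sqrt(-40683 + (46 + 2*1089 - 132)) = sqrt(-40683 + (46 + 2178 - 132)) = sqrt(-40683 + 2092) = sqrt(-38591) = I*sqrt(38591)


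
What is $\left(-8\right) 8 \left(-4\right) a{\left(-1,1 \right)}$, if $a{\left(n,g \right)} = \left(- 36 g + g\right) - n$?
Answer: $-8704$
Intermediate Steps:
$a{\left(n,g \right)} = - n - 35 g$ ($a{\left(n,g \right)} = - 35 g - n = - n - 35 g$)
$\left(-8\right) 8 \left(-4\right) a{\left(-1,1 \right)} = \left(-8\right) 8 \left(-4\right) \left(\left(-1\right) \left(-1\right) - 35\right) = \left(-64\right) \left(-4\right) \left(1 - 35\right) = 256 \left(-34\right) = -8704$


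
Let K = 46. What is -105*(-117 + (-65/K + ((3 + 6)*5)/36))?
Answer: 1131795/92 ≈ 12302.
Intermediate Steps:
-105*(-117 + (-65/K + ((3 + 6)*5)/36)) = -105*(-117 + (-65/46 + ((3 + 6)*5)/36)) = -105*(-117 + (-65*1/46 + (9*5)*(1/36))) = -105*(-117 + (-65/46 + 45*(1/36))) = -105*(-117 + (-65/46 + 5/4)) = -105*(-117 - 15/92) = -105*(-10779/92) = 1131795/92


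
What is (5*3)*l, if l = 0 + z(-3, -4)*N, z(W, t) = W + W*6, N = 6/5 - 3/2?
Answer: 189/2 ≈ 94.500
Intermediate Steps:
N = -3/10 (N = 6*(⅕) - 3*½ = 6/5 - 3/2 = -3/10 ≈ -0.30000)
z(W, t) = 7*W (z(W, t) = W + 6*W = 7*W)
l = 63/10 (l = 0 + (7*(-3))*(-3/10) = 0 - 21*(-3/10) = 0 + 63/10 = 63/10 ≈ 6.3000)
(5*3)*l = (5*3)*(63/10) = 15*(63/10) = 189/2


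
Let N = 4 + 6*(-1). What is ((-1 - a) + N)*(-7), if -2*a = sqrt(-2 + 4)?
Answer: 21 - 7*sqrt(2)/2 ≈ 16.050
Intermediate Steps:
a = -sqrt(2)/2 (a = -sqrt(-2 + 4)/2 = -sqrt(2)/2 ≈ -0.70711)
N = -2 (N = 4 - 6 = -2)
((-1 - a) + N)*(-7) = ((-1 - (-1)*sqrt(2)/2) - 2)*(-7) = ((-1 + sqrt(2)/2) - 2)*(-7) = (-3 + sqrt(2)/2)*(-7) = 21 - 7*sqrt(2)/2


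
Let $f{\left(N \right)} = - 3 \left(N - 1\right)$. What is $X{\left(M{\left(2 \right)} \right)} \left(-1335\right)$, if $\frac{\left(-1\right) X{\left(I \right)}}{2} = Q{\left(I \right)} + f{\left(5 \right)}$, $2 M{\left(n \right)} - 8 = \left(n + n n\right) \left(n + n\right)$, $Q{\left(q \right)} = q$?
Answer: $10680$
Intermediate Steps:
$M{\left(n \right)} = 4 + n \left(n + n^{2}\right)$ ($M{\left(n \right)} = 4 + \frac{\left(n + n n\right) \left(n + n\right)}{2} = 4 + \frac{\left(n + n^{2}\right) 2 n}{2} = 4 + \frac{2 n \left(n + n^{2}\right)}{2} = 4 + n \left(n + n^{2}\right)$)
$f{\left(N \right)} = 3 - 3 N$ ($f{\left(N \right)} = - 3 \left(-1 + N\right) = 3 - 3 N$)
$X{\left(I \right)} = 24 - 2 I$ ($X{\left(I \right)} = - 2 \left(I + \left(3 - 15\right)\right) = - 2 \left(I - 12\right) = - 2 \left(-12 + I\right) = 24 - 2 I$)
$X{\left(M{\left(2 \right)} \right)} \left(-1335\right) = \left(24 - 2 \left(4 + 2^{2} + 2^{3}\right)\right) \left(-1335\right) = \left(24 - 2 \left(4 + 4 + 8\right)\right) \left(-1335\right) = \left(24 - 32\right) \left(-1335\right) = \left(-8\right) \left(-1335\right) = 10680$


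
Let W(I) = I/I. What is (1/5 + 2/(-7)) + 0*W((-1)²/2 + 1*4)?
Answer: -3/35 ≈ -0.085714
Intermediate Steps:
W(I) = 1
(1/5 + 2/(-7)) + 0*W((-1)²/2 + 1*4) = (1/5 + 2/(-7)) + 0*1 = (1*(⅕) + 2*(-⅐)) + 0 = (⅕ - 2/7) + 0 = -3/35 + 0 = -3/35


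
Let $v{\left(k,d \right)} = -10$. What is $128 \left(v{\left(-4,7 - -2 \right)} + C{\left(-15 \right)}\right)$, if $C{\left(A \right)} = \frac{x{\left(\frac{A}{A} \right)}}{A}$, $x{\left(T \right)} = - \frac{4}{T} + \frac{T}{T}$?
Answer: $- \frac{6272}{5} \approx -1254.4$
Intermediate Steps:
$x{\left(T \right)} = 1 - \frac{4}{T}$ ($x{\left(T \right)} = - \frac{4}{T} + 1 = 1 - \frac{4}{T}$)
$C{\left(A \right)} = - \frac{3}{A}$ ($C{\left(A \right)} = \frac{\frac{1}{A \frac{1}{A}} \left(-4 + \frac{A}{A}\right)}{A} = \frac{1^{-1} \left(-4 + 1\right)}{A} = \frac{1 \left(-3\right)}{A} = - \frac{3}{A}$)
$128 \left(v{\left(-4,7 - -2 \right)} + C{\left(-15 \right)}\right) = 128 \left(-10 - \frac{3}{-15}\right) = 128 \left(-10 - - \frac{1}{5}\right) = 128 \left(-10 + \frac{1}{5}\right) = 128 \left(- \frac{49}{5}\right) = - \frac{6272}{5}$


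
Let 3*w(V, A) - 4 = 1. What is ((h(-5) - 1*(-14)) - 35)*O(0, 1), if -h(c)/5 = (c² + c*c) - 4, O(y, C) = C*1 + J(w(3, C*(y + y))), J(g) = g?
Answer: -2008/3 ≈ -669.33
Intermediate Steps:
w(V, A) = 5/3 (w(V, A) = 4/3 + (⅓)*1 = 4/3 + ⅓ = 5/3)
O(y, C) = 5/3 + C (O(y, C) = C*1 + 5/3 = C + 5/3 = 5/3 + C)
h(c) = 20 - 10*c² (h(c) = -5*((c² + c*c) - 4) = -5*((c² + c²) - 4) = -5*(2*c² - 4) = -5*(-4 + 2*c²) = 20 - 10*c²)
((h(-5) - 1*(-14)) - 35)*O(0, 1) = (((20 - 10*(-5)²) - 1*(-14)) - 35)*(5/3 + 1) = (((20 - 10*25) + 14) - 35)*(8/3) = (((20 - 250) + 14) - 35)*(8/3) = ((-230 + 14) - 35)*(8/3) = (-216 - 35)*(8/3) = -251*8/3 = -2008/3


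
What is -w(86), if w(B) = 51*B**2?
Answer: -377196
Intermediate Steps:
-w(86) = -51*86**2 = -51*7396 = -1*377196 = -377196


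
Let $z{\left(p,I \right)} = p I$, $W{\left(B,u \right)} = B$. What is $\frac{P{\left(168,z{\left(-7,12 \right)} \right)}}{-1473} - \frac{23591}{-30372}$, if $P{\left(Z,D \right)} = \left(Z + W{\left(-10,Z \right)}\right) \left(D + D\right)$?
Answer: $\frac{280314637}{14912652} \approx 18.797$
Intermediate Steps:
$z{\left(p,I \right)} = I p$
$P{\left(Z,D \right)} = 2 D \left(-10 + Z\right)$ ($P{\left(Z,D \right)} = \left(Z - 10\right) \left(D + D\right) = \left(-10 + Z\right) 2 D = 2 D \left(-10 + Z\right)$)
$\frac{P{\left(168,z{\left(-7,12 \right)} \right)}}{-1473} - \frac{23591}{-30372} = \frac{2 \cdot 12 \left(-7\right) \left(-10 + 168\right)}{-1473} - \frac{23591}{-30372} = 2 \left(-84\right) 158 \left(- \frac{1}{1473}\right) - - \frac{23591}{30372} = \left(-26544\right) \left(- \frac{1}{1473}\right) + \frac{23591}{30372} = \frac{8848}{491} + \frac{23591}{30372} = \frac{280314637}{14912652}$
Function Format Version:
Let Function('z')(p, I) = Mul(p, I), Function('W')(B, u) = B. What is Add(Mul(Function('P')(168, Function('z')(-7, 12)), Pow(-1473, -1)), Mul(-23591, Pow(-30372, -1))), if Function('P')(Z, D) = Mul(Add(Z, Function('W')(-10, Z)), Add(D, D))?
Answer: Rational(280314637, 14912652) ≈ 18.797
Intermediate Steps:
Function('z')(p, I) = Mul(I, p)
Function('P')(Z, D) = Mul(2, D, Add(-10, Z)) (Function('P')(Z, D) = Mul(Add(Z, -10), Add(D, D)) = Mul(Add(-10, Z), Mul(2, D)) = Mul(2, D, Add(-10, Z)))
Add(Mul(Function('P')(168, Function('z')(-7, 12)), Pow(-1473, -1)), Mul(-23591, Pow(-30372, -1))) = Add(Mul(Mul(2, Mul(12, -7), Add(-10, 168)), Pow(-1473, -1)), Mul(-23591, Pow(-30372, -1))) = Add(Mul(Mul(2, -84, 158), Rational(-1, 1473)), Mul(-23591, Rational(-1, 30372))) = Add(Mul(-26544, Rational(-1, 1473)), Rational(23591, 30372)) = Add(Rational(8848, 491), Rational(23591, 30372)) = Rational(280314637, 14912652)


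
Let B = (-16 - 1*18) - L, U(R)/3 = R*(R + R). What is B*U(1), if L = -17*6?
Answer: 408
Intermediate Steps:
U(R) = 6*R² (U(R) = 3*(R*(R + R)) = 3*(R*(2*R)) = 3*(2*R²) = 6*R²)
L = -102
B = 68 (B = (-16 - 1*18) - 1*(-102) = (-16 - 18) + 102 = -34 + 102 = 68)
B*U(1) = 68*(6*1²) = 68*(6*1) = 68*6 = 408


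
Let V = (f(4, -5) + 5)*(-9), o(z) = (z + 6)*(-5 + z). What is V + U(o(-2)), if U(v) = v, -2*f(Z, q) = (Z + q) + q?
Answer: -100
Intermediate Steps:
o(z) = (-5 + z)*(6 + z) (o(z) = (6 + z)*(-5 + z) = (-5 + z)*(6 + z))
f(Z, q) = -q - Z/2 (f(Z, q) = -((Z + q) + q)/2 = -(Z + 2*q)/2 = -q - Z/2)
V = -72 (V = ((-1*(-5) - ½*4) + 5)*(-9) = ((5 - 2) + 5)*(-9) = (3 + 5)*(-9) = 8*(-9) = -72)
V + U(o(-2)) = -72 + (-30 - 2 + (-2)²) = -72 + (-30 - 2 + 4) = -72 - 28 = -100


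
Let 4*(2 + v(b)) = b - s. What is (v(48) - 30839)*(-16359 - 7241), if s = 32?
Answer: 727753200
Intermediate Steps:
v(b) = -10 + b/4 (v(b) = -2 + (b - 1*32)/4 = -2 + (b - 32)/4 = -2 + (-32 + b)/4 = -2 + (-8 + b/4) = -10 + b/4)
(v(48) - 30839)*(-16359 - 7241) = ((-10 + (1/4)*48) - 30839)*(-16359 - 7241) = ((-10 + 12) - 30839)*(-23600) = (2 - 30839)*(-23600) = -30837*(-23600) = 727753200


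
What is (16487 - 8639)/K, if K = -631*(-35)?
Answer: 7848/22085 ≈ 0.35535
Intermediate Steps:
K = 22085
(16487 - 8639)/K = (16487 - 8639)/22085 = 7848*(1/22085) = 7848/22085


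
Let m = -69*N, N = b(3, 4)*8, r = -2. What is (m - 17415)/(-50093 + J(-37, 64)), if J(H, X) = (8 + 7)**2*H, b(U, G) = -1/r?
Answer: 17691/58418 ≈ 0.30283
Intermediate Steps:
b(U, G) = 1/2 (b(U, G) = -1/(-2) = -1*(-1/2) = 1/2)
N = 4 (N = (1/2)*8 = 4)
m = -276 (m = -69*4 = -276)
J(H, X) = 225*H (J(H, X) = 15**2*H = 225*H)
(m - 17415)/(-50093 + J(-37, 64)) = (-276 - 17415)/(-50093 + 225*(-37)) = -17691/(-50093 - 8325) = -17691/(-58418) = -17691*(-1/58418) = 17691/58418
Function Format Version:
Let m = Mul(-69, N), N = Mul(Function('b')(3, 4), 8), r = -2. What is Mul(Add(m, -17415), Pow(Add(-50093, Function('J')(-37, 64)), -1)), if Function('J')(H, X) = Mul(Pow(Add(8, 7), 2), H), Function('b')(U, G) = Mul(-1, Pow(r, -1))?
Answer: Rational(17691, 58418) ≈ 0.30283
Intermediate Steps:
Function('b')(U, G) = Rational(1, 2) (Function('b')(U, G) = Mul(-1, Pow(-2, -1)) = Mul(-1, Rational(-1, 2)) = Rational(1, 2))
N = 4 (N = Mul(Rational(1, 2), 8) = 4)
m = -276 (m = Mul(-69, 4) = -276)
Function('J')(H, X) = Mul(225, H) (Function('J')(H, X) = Mul(Pow(15, 2), H) = Mul(225, H))
Mul(Add(m, -17415), Pow(Add(-50093, Function('J')(-37, 64)), -1)) = Mul(Add(-276, -17415), Pow(Add(-50093, Mul(225, -37)), -1)) = Mul(-17691, Pow(Add(-50093, -8325), -1)) = Mul(-17691, Pow(-58418, -1)) = Mul(-17691, Rational(-1, 58418)) = Rational(17691, 58418)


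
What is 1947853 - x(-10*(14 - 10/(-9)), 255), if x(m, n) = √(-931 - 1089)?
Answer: 1947853 - 2*I*√505 ≈ 1.9479e+6 - 44.944*I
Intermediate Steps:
x(m, n) = 2*I*√505 (x(m, n) = √(-2020) = 2*I*√505)
1947853 - x(-10*(14 - 10/(-9)), 255) = 1947853 - 2*I*√505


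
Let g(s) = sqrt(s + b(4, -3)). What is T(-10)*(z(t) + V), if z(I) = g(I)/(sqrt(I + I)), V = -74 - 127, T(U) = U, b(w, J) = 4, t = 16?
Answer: 2010 - 5*sqrt(10)/2 ≈ 2002.1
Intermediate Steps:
g(s) = sqrt(4 + s) (g(s) = sqrt(s + 4) = sqrt(4 + s))
V = -201
z(I) = sqrt(2)*sqrt(4 + I)/(2*sqrt(I)) (z(I) = sqrt(4 + I)/(sqrt(I + I)) = sqrt(4 + I)/(sqrt(2*I)) = sqrt(4 + I)/((sqrt(2)*sqrt(I))) = sqrt(4 + I)*(sqrt(2)/(2*sqrt(I))) = sqrt(2)*sqrt(4 + I)/(2*sqrt(I)))
T(-10)*(z(t) + V) = -10*(sqrt(8 + 2*16)/(2*sqrt(16)) - 201) = -10*((1/2)*(1/4)*sqrt(8 + 32) - 201) = -10*((1/2)*(1/4)*sqrt(40) - 201) = -10*((1/2)*(1/4)*(2*sqrt(10)) - 201) = -10*(sqrt(10)/4 - 201) = -10*(-201 + sqrt(10)/4) = 2010 - 5*sqrt(10)/2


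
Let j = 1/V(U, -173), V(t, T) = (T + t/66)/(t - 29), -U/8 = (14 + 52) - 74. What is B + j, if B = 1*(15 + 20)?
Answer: 28220/811 ≈ 34.797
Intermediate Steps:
U = 64 (U = -8*((14 + 52) - 74) = -8*(66 - 74) = -8*(-8) = 64)
V(t, T) = (T + t/66)/(-29 + t) (V(t, T) = (T + t*(1/66))/(-29 + t) = (T + t/66)/(-29 + t))
B = 35 (B = 1*35 = 35)
j = -165/811 (j = 1/((-173 + (1/66)*64)/(-29 + 64)) = 1/((-173 + 32/33)/35) = 1/((1/35)*(-5677/33)) = 1/(-811/165) = -165/811 ≈ -0.20345)
B + j = 35 - 165/811 = 28220/811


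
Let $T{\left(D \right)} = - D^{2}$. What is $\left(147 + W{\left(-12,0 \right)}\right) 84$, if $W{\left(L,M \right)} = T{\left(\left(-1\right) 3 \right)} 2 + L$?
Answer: $9828$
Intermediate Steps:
$W{\left(L,M \right)} = -18 + L$ ($W{\left(L,M \right)} = - \left(\left(-1\right) 3\right)^{2} \cdot 2 + L = - \left(-3\right)^{2} \cdot 2 + L = \left(-1\right) 9 \cdot 2 + L = \left(-9\right) 2 + L = -18 + L$)
$\left(147 + W{\left(-12,0 \right)}\right) 84 = \left(147 - 30\right) 84 = 117 \cdot 84 = 9828$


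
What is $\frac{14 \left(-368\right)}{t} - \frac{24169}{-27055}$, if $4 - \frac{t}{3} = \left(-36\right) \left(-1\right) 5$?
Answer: $\frac{9509287}{892815} \approx 10.651$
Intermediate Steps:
$t = -528$ ($t = 12 - 3 \left(-36\right) \left(-1\right) 5 = 12 - 3 \cdot 36 \cdot 5 = 12 - 540 = -528$)
$\frac{14 \left(-368\right)}{t} - \frac{24169}{-27055} = \frac{14 \left(-368\right)}{-528} - \frac{24169}{-27055} = \left(-5152\right) \left(- \frac{1}{528}\right) - - \frac{24169}{27055} = \frac{322}{33} + \frac{24169}{27055} = \frac{9509287}{892815}$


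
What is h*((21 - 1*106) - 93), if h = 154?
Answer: -27412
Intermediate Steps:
h*((21 - 1*106) - 93) = 154*((21 - 1*106) - 93) = 154*((21 - 106) - 93) = 154*(-85 - 93) = 154*(-178) = -27412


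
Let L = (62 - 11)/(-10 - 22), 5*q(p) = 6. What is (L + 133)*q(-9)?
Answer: 2523/16 ≈ 157.69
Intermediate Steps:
q(p) = 6/5 (q(p) = (⅕)*6 = 6/5)
L = -51/32 (L = 51/(-32) = 51*(-1/32) = -51/32 ≈ -1.5938)
(L + 133)*q(-9) = (-51/32 + 133)*(6/5) = (4205/32)*(6/5) = 2523/16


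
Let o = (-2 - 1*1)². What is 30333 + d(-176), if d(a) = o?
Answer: 30342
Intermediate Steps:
o = 9 (o = (-2 - 1)² = (-3)² = 9)
d(a) = 9
30333 + d(-176) = 30333 + 9 = 30342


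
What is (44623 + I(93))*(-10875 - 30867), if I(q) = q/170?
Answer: -158327468613/85 ≈ -1.8627e+9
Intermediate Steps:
I(q) = q/170 (I(q) = q*(1/170) = q/170)
(44623 + I(93))*(-10875 - 30867) = (44623 + (1/170)*93)*(-10875 - 30867) = (44623 + 93/170)*(-41742) = (7586003/170)*(-41742) = -158327468613/85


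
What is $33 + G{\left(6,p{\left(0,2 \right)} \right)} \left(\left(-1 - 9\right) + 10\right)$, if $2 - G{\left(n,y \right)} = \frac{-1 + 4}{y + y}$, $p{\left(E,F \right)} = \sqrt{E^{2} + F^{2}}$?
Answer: $33$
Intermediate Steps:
$G{\left(n,y \right)} = 2 - \frac{3}{2 y}$ ($G{\left(n,y \right)} = 2 - \frac{-1 + 4}{y + y} = 2 - \frac{3}{2 y}$)
$33 + G{\left(6,p{\left(0,2 \right)} \right)} \left(\left(-1 - 9\right) + 10\right) = 33 + \left(2 - \frac{3}{2 \sqrt{0^{2} + 2^{2}}}\right) \left(\left(-1 - 9\right) + 10\right) = 33 + \left(2 - \frac{3}{2 \sqrt{0 + 4}}\right) \left(-10 + 10\right) = 33 + \left(2 - \frac{3}{2 \sqrt{4}}\right) 0 = 33 + \left(2 - \frac{3}{2 \cdot 2}\right) 0 = 33 + \left(2 - \frac{3}{4}\right) 0 = 33 + \frac{5}{4} \cdot 0 = 33 + 0 = 33$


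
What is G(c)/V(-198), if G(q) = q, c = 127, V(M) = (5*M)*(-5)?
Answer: 127/4950 ≈ 0.025657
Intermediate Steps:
V(M) = -25*M
G(c)/V(-198) = 127/((-25*(-198))) = 127/4950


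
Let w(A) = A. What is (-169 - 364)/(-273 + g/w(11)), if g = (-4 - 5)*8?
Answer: 143/75 ≈ 1.9067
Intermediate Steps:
g = -72 (g = -9*8 = -72)
(-169 - 364)/(-273 + g/w(11)) = (-169 - 364)/(-273 - 72/11) = -533/(-273 - 72*1/11) = -533/(-273 - 72/11) = -533/(-3075/11) = -533*(-11/3075) = 143/75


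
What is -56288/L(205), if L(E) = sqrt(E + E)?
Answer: -28144*sqrt(410)/205 ≈ -2779.9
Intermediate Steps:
L(E) = sqrt(2)*sqrt(E) (L(E) = sqrt(2*E) = sqrt(2)*sqrt(E))
-56288/L(205) = -56288*sqrt(410)/410 = -28144*sqrt(410)/205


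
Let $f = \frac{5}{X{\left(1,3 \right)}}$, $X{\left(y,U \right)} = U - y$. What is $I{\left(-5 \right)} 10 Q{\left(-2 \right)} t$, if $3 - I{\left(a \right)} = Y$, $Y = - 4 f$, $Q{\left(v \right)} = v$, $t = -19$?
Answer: $4940$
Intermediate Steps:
$f = \frac{5}{2}$ ($f = \frac{5}{3 - 1} = \frac{5}{2} \approx 2.5$)
$Y = -10$ ($Y = \left(-4\right) \frac{5}{2} = -10$)
$I{\left(a \right)} = 13$ ($I{\left(a \right)} = 3 - -10 = 3 + 10 = 13$)
$I{\left(-5 \right)} 10 Q{\left(-2 \right)} t = 13 \cdot 10 \left(-2\right) \left(-19\right) = 13 \left(-20\right) \left(-19\right) = \left(-260\right) \left(-19\right) = 4940$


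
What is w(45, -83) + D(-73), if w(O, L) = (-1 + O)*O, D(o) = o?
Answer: 1907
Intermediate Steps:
w(O, L) = O*(-1 + O)
w(45, -83) + D(-73) = 45*(-1 + 45) - 73 = 45*44 - 73 = 1980 - 73 = 1907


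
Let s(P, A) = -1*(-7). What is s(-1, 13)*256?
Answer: 1792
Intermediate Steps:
s(P, A) = 7
s(-1, 13)*256 = 7*256 = 1792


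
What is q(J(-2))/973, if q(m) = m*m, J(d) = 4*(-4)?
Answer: 256/973 ≈ 0.26310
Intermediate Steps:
J(d) = -16
q(m) = m²
q(J(-2))/973 = (-16)²/973 = 256*(1/973) = 256/973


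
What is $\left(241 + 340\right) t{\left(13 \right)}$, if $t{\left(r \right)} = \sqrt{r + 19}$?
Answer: $2324 \sqrt{2} \approx 3286.6$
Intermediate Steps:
$t{\left(r \right)} = \sqrt{19 + r}$
$\left(241 + 340\right) t{\left(13 \right)} = \left(241 + 340\right) \sqrt{19 + 13} = 581 \sqrt{32} = 581 \cdot 4 \sqrt{2} = 2324 \sqrt{2}$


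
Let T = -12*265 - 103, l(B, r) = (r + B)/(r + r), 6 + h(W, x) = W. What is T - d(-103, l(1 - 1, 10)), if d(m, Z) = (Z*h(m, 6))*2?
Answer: -3174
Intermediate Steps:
h(W, x) = -6 + W
l(B, r) = (B + r)/(2*r) (l(B, r) = (B + r)/((2*r)) = (B + r)*(1/(2*r)) = (B + r)/(2*r))
d(m, Z) = 2*Z*(-6 + m) (d(m, Z) = (Z*(-6 + m))*2 = 2*Z*(-6 + m))
T = -3283 (T = -3180 - 103 = -3283)
T - d(-103, l(1 - 1, 10)) = -3283 - 2*(½)*((1 - 1) + 10)/10*(-6 - 103) = -3283 - 2*(½)*(⅒)*(0 + 10)*(-109) = -3283 - 2*(½)*(⅒)*10*(-109) = -3283 - 2*(-109)/2 = -3283 - 1*(-109) = -3283 + 109 = -3174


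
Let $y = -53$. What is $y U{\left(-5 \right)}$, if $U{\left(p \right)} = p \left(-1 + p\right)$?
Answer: $-1590$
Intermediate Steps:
$y U{\left(-5 \right)} = - 53 \left(- 5 \left(-1 - 5\right)\right) = - 53 \left(\left(-5\right) \left(-6\right)\right) = \left(-53\right) 30 = -1590$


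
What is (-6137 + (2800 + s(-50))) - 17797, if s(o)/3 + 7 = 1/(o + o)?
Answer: -2115503/100 ≈ -21155.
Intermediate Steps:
s(o) = -21 + 3/(2*o) (s(o) = -21 + 3/(o + o) = -21 + 3/((2*o)) = -21 + 3*(1/(2*o)) = -21 + 3/(2*o))
(-6137 + (2800 + s(-50))) - 17797 = (-6137 + (2800 + (-21 + (3/2)/(-50)))) - 17797 = (-6137 + (2800 + (-21 + (3/2)*(-1/50)))) - 17797 = (-6137 + (2800 + (-21 - 3/100))) - 17797 = (-6137 + (2800 - 2103/100)) - 17797 = (-6137 + 277897/100) - 17797 = -335803/100 - 17797 = -2115503/100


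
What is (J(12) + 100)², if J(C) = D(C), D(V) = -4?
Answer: 9216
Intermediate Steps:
J(C) = -4
(J(12) + 100)² = (-4 + 100)² = 96² = 9216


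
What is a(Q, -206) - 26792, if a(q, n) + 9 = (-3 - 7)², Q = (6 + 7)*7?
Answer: -26701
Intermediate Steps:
Q = 91 (Q = 13*7 = 91)
a(q, n) = 91 (a(q, n) = -9 + (-3 - 7)² = -9 + (-10)² = -9 + 100 = 91)
a(Q, -206) - 26792 = 91 - 26792 = -26701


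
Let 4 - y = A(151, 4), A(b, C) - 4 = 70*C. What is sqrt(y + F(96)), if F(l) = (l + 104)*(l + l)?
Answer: 2*sqrt(9530) ≈ 195.24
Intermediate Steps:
F(l) = 2*l*(104 + l) (F(l) = (104 + l)*(2*l) = 2*l*(104 + l))
A(b, C) = 4 + 70*C
y = -280 (y = 4 - (4 + 70*4) = 4 - (4 + 280) = 4 - 1*284 = 4 - 284 = -280)
sqrt(y + F(96)) = sqrt(-280 + 2*96*(104 + 96)) = sqrt(-280 + 2*96*200) = sqrt(-280 + 38400) = sqrt(38120) = 2*sqrt(9530)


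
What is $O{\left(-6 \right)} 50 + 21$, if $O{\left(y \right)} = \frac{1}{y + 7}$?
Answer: $71$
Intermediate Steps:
$O{\left(y \right)} = \frac{1}{7 + y}$
$O{\left(-6 \right)} 50 + 21 = \frac{1}{7 - 6} \cdot 50 + 21 = 1^{-1} \cdot 50 + 21 = 1 \cdot 50 + 21 = 50 + 21 = 71$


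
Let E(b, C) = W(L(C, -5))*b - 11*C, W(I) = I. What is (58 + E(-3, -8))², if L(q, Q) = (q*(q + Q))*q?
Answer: 6980164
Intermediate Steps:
L(q, Q) = q²*(Q + q) (L(q, Q) = (q*(Q + q))*q = q²*(Q + q))
E(b, C) = -11*C + b*C²*(-5 + C) (E(b, C) = (C²*(-5 + C))*b - 11*C = b*C²*(-5 + C) - 11*C = -11*C + b*C²*(-5 + C))
(58 + E(-3, -8))² = (58 - 8*(-11 - 8*(-3)*(-5 - 8)))² = (58 - 8*(-11 - 8*(-3)*(-13)))² = (58 - 8*(-11 - 312))² = (58 - 8*(-323))² = (58 + 2584)² = 2642² = 6980164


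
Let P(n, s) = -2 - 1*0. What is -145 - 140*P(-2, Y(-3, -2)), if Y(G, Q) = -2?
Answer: 135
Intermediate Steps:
P(n, s) = -2 (P(n, s) = -2 + 0 = -2)
-145 - 140*P(-2, Y(-3, -2)) = -145 - 140*(-2) = -145 + 280 = 135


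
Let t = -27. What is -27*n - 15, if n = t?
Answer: 714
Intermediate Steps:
n = -27
-27*n - 15 = -27*(-27) - 15 = 729 - 15 = 714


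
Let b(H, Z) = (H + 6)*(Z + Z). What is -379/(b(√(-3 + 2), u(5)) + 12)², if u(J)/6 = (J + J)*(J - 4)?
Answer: -457453/700801968 + 115595*I/525601476 ≈ -0.00065276 + 0.00021993*I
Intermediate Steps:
u(J) = 12*J*(-4 + J) (u(J) = 6*((J + J)*(J - 4)) = 6*((2*J)*(-4 + J)) = 6*(2*J*(-4 + J)) = 12*J*(-4 + J))
b(H, Z) = 2*Z*(6 + H) (b(H, Z) = (6 + H)*(2*Z) = 2*Z*(6 + H))
-379/(b(√(-3 + 2), u(5)) + 12)² = -379/(2*(12*5*(-4 + 5))*(6 + √(-3 + 2)) + 12)² = -379/(2*(12*5*1)*(6 + √(-1)) + 12)² = -379/(2*60*(6 + I) + 12)² = -379/((720 + 120*I) + 12)² = -379/(732 + 120*I)²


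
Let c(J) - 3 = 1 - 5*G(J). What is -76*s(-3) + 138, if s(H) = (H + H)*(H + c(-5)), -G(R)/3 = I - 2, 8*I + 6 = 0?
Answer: -18216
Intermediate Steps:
I = -¾ (I = -¾ + (⅛)*0 = -¾ + 0 = -¾ ≈ -0.75000)
G(R) = 33/4 (G(R) = -3*(-¾ - 2) = -3*(-11/4) = 33/4)
c(J) = -149/4 (c(J) = 3 + (1 - 5*33/4) = 3 + (1 - 165/4) = 3 - 161/4 = -149/4)
s(H) = 2*H*(-149/4 + H) (s(H) = (H + H)*(H - 149/4) = (2*H)*(-149/4 + H) = 2*H*(-149/4 + H))
-76*s(-3) + 138 = -38*(-3)*(-149 + 4*(-3)) + 138 = -38*(-3)*(-149 - 12) + 138 = -38*(-3)*(-161) + 138 = -76*483/2 + 138 = -18354 + 138 = -18216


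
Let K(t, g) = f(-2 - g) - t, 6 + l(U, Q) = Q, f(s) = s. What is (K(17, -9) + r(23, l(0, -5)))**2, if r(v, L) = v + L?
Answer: 4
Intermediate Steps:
l(U, Q) = -6 + Q
K(t, g) = -2 - g - t (K(t, g) = (-2 - g) - t = -2 - g - t)
r(v, L) = L + v
(K(17, -9) + r(23, l(0, -5)))**2 = ((-2 - 1*(-9) - 1*17) + ((-6 - 5) + 23))**2 = ((-2 + 9 - 17) + (-11 + 23))**2 = (-10 + 12)**2 = 2**2 = 4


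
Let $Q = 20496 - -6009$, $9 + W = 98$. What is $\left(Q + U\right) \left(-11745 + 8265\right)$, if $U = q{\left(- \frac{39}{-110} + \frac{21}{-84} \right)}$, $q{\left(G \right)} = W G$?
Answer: $- \frac{1014967578}{11} \approx -9.227 \cdot 10^{7}$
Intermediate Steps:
$W = 89$ ($W = -9 + 98 = 89$)
$q{\left(G \right)} = 89 G$
$U = \frac{2047}{220}$ ($U = 89 \left(- \frac{39}{-110} + \frac{21}{-84}\right) = 89 \left(\left(-39\right) \left(- \frac{1}{110}\right) + 21 \left(- \frac{1}{84}\right)\right) = 89 \left(\frac{39}{110} - \frac{1}{4}\right) = 89 \cdot \frac{23}{220} = \frac{2047}{220} \approx 9.3046$)
$Q = 26505$ ($Q = 20496 + 6009 = 26505$)
$\left(Q + U\right) \left(-11745 + 8265\right) = \left(26505 + \frac{2047}{220}\right) \left(-11745 + 8265\right) = \frac{5833147}{220} \left(-3480\right) = - \frac{1014967578}{11}$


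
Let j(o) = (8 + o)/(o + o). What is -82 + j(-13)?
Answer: -2127/26 ≈ -81.808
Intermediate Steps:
j(o) = (8 + o)/(2*o) (j(o) = (8 + o)/((2*o)) = (8 + o)*(1/(2*o)) = (8 + o)/(2*o))
-82 + j(-13) = -82 + (½)*(8 - 13)/(-13) = -82 + (½)*(-1/13)*(-5) = -82 + 5/26 = -2127/26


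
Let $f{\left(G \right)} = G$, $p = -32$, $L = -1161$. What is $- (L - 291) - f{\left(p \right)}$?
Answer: $1484$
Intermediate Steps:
$- (L - 291) - f{\left(p \right)} = - (-1161 - 291) - -32 = - (-1161 - 291) + 32 = \left(-1\right) \left(-1452\right) + 32 = 1452 + 32 = 1484$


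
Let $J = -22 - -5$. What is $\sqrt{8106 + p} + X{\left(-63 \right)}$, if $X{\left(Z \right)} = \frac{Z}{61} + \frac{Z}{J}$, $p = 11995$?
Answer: $\frac{2772}{1037} + \sqrt{20101} \approx 144.45$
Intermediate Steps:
$J = -17$ ($J = -22 + 5 = -17$)
$X{\left(Z \right)} = - \frac{44 Z}{1037}$ ($X{\left(Z \right)} = \frac{Z}{61} + \frac{Z}{-17} = Z \frac{1}{61} + Z \left(- \frac{1}{17}\right) = \frac{Z}{61} - \frac{Z}{17} = - \frac{44 Z}{1037}$)
$\sqrt{8106 + p} + X{\left(-63 \right)} = \sqrt{8106 + 11995} - - \frac{2772}{1037} = \sqrt{20101} + \frac{2772}{1037} = \frac{2772}{1037} + \sqrt{20101}$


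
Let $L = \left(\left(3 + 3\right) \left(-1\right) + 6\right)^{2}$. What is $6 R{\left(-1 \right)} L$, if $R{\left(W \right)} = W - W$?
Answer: $0$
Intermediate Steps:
$R{\left(W \right)} = 0$
$L = 0$ ($L = \left(6 \left(-1\right) + 6\right)^{2} = \left(-6 + 6\right)^{2} = 0^{2} = 0$)
$6 R{\left(-1 \right)} L = 6 \cdot 0 \cdot 0 = 0 \cdot 0 = 0$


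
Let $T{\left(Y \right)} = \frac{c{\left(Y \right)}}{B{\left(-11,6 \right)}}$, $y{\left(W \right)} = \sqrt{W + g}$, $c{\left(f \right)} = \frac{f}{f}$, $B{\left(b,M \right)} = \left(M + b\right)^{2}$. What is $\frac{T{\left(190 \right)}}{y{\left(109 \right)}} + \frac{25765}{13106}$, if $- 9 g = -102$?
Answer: $\frac{25765}{13106} + \frac{\sqrt{3}}{475} \approx 1.9695$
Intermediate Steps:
$g = \frac{34}{3}$ ($g = \left(- \frac{1}{9}\right) \left(-102\right) = \frac{34}{3} \approx 11.333$)
$c{\left(f \right)} = 1$
$y{\left(W \right)} = \sqrt{\frac{34}{3} + W}$ ($y{\left(W \right)} = \sqrt{W + \frac{34}{3}} = \sqrt{\frac{34}{3} + W}$)
$T{\left(Y \right)} = \frac{1}{25}$ ($T{\left(Y \right)} = 1 \frac{1}{\left(6 - 11\right)^{2}} = 1 \frac{1}{\left(-5\right)^{2}} = 1 \cdot \frac{1}{25} = \frac{1}{25}$)
$\frac{T{\left(190 \right)}}{y{\left(109 \right)}} + \frac{25765}{13106} = \frac{1}{25 \frac{\sqrt{102 + 9 \cdot 109}}{3}} + \frac{25765}{13106} = \frac{1}{25 \frac{\sqrt{102 + 981}}{3}} + 25765 \cdot \frac{1}{13106} = \frac{1}{25 \frac{\sqrt{1083}}{3}} + \frac{25765}{13106} = \frac{1}{25 \frac{19 \sqrt{3}}{3}} + \frac{25765}{13106} = \frac{\frac{1}{19} \sqrt{3}}{25} + \frac{25765}{13106} = \frac{\sqrt{3}}{475} + \frac{25765}{13106} = \frac{25765}{13106} + \frac{\sqrt{3}}{475}$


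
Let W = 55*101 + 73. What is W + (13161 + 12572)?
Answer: 31361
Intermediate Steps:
W = 5628 (W = 5555 + 73 = 5628)
W + (13161 + 12572) = 5628 + (13161 + 12572) = 5628 + 25733 = 31361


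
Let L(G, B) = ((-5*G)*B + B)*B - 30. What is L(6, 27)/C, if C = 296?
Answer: -21171/296 ≈ -71.524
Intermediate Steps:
L(G, B) = -30 + B*(B - 5*B*G) (L(G, B) = (-5*B*G + B)*B - 30 = (B - 5*B*G)*B - 30 = B*(B - 5*B*G) - 30 = -30 + B*(B - 5*B*G))
L(6, 27)/C = (-30 + 27**2 - 5*6*27**2)/296 = (-30 + 729 - 5*6*729)*(1/296) = (-30 + 729 - 21870)*(1/296) = -21171*1/296 = -21171/296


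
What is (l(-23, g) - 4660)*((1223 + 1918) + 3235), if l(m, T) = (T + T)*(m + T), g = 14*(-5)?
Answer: 53303360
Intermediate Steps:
g = -70
l(m, T) = 2*T*(T + m) (l(m, T) = (2*T)*(T + m) = 2*T*(T + m))
(l(-23, g) - 4660)*((1223 + 1918) + 3235) = (2*(-70)*(-70 - 23) - 4660)*((1223 + 1918) + 3235) = (2*(-70)*(-93) - 4660)*(3141 + 3235) = (13020 - 4660)*6376 = 8360*6376 = 53303360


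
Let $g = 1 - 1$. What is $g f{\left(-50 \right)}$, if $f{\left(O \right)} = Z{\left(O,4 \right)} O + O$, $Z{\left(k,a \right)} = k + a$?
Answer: $0$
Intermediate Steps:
$Z{\left(k,a \right)} = a + k$
$g = 0$ ($g = 1 - 1 = 0$)
$f{\left(O \right)} = O + O \left(4 + O\right)$ ($f{\left(O \right)} = \left(4 + O\right) O + O = O \left(4 + O\right) + O = O + O \left(4 + O\right)$)
$g f{\left(-50 \right)} = 0 \left(- 50 \left(5 - 50\right)\right) = 0 \left(\left(-50\right) \left(-45\right)\right) = 0 \cdot 2250 = 0$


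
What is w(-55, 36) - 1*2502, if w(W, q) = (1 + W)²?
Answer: 414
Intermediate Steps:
w(-55, 36) - 1*2502 = (1 - 55)² - 1*2502 = (-54)² - 2502 = 2916 - 2502 = 414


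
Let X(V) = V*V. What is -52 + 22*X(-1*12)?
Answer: 3116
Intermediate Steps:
X(V) = V**2
-52 + 22*X(-1*12) = -52 + 22*(-1*12)**2 = -52 + 22*(-12)**2 = -52 + 22*144 = -52 + 3168 = 3116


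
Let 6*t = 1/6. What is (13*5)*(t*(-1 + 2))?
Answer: 65/36 ≈ 1.8056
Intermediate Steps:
t = 1/36 (t = (⅙)/6 = (⅙)*(⅙) = 1/36 ≈ 0.027778)
(13*5)*(t*(-1 + 2)) = (13*5)*((-1 + 2)/36) = 65*((1/36)*1) = 65*(1/36) = 65/36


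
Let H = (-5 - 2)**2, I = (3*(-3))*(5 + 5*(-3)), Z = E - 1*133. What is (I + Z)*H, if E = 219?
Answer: 8624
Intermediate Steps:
Z = 86 (Z = 219 - 1*133 = 219 - 133 = 86)
I = 90 (I = -9*(5 - 15) = -9*(-10) = 90)
H = 49 (H = (-7)**2 = 49)
(I + Z)*H = (90 + 86)*49 = 176*49 = 8624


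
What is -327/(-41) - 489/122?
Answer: 19845/5002 ≈ 3.9674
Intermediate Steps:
-327/(-41) - 489/122 = -327*(-1/41) - 489*1/122 = 327/41 - 489/122 = 19845/5002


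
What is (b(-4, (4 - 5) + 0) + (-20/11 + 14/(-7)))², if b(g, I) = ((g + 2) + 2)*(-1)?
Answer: 1764/121 ≈ 14.579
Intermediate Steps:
b(g, I) = -4 - g (b(g, I) = ((2 + g) + 2)*(-1) = (4 + g)*(-1) = -4 - g)
(b(-4, (4 - 5) + 0) + (-20/11 + 14/(-7)))² = ((-4 - 1*(-4)) + (-20/11 + 14/(-7)))² = ((-4 + 4) + (-20*1/11 + 14*(-⅐)))² = (0 + (-20/11 - 2))² = (0 - 42/11)² = (-42/11)² = 1764/121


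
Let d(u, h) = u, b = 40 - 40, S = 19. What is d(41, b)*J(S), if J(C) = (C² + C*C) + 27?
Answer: 30709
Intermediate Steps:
b = 0
J(C) = 27 + 2*C² (J(C) = (C² + C²) + 27 = 2*C² + 27 = 27 + 2*C²)
d(41, b)*J(S) = 41*(27 + 2*19²) = 41*(27 + 2*361) = 41*(27 + 722) = 41*749 = 30709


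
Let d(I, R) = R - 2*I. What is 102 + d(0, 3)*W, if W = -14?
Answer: 60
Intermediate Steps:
102 + d(0, 3)*W = 102 + (3 - 2*0)*(-14) = 102 + (3 + 0)*(-14) = 102 + 3*(-14) = 102 - 42 = 60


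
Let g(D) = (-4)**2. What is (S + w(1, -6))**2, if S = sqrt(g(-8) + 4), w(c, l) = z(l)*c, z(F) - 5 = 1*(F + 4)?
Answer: 29 + 12*sqrt(5) ≈ 55.833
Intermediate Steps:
z(F) = 9 + F (z(F) = 5 + 1*(F + 4) = 5 + 1*(4 + F) = 5 + (4 + F) = 9 + F)
g(D) = 16
w(c, l) = c*(9 + l) (w(c, l) = (9 + l)*c = c*(9 + l))
S = 2*sqrt(5) (S = sqrt(16 + 4) = sqrt(20) = 2*sqrt(5) ≈ 4.4721)
(S + w(1, -6))**2 = (2*sqrt(5) + 1*(9 - 6))**2 = (2*sqrt(5) + 1*3)**2 = (2*sqrt(5) + 3)**2 = (3 + 2*sqrt(5))**2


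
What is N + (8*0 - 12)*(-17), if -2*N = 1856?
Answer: -724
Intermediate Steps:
N = -928 (N = -½*1856 = -928)
N + (8*0 - 12)*(-17) = -928 + (8*0 - 12)*(-17) = -928 + (0 - 12)*(-17) = -928 - 12*(-17) = -928 + 204 = -724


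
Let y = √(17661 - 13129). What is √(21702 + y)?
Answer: √(21702 + 2*√1133) ≈ 147.54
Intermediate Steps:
y = 2*√1133 (y = √4532 = 2*√1133 ≈ 67.320)
√(21702 + y) = √(21702 + 2*√1133)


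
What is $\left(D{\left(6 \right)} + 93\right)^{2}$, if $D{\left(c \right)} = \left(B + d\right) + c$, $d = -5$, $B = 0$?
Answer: $8836$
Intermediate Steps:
$D{\left(c \right)} = -5 + c$ ($D{\left(c \right)} = \left(0 - 5\right) + c = -5 + c$)
$\left(D{\left(6 \right)} + 93\right)^{2} = \left(\left(-5 + 6\right) + 93\right)^{2} = \left(1 + 93\right)^{2} = 94^{2} = 8836$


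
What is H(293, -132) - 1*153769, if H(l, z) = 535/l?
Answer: -45053782/293 ≈ -1.5377e+5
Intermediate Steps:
H(293, -132) - 1*153769 = 535/293 - 1*153769 = 535*(1/293) - 153769 = 535/293 - 153769 = -45053782/293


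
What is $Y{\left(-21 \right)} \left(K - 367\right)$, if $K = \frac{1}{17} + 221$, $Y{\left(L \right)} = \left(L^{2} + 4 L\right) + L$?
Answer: $- \frac{833616}{17} \approx -49036.0$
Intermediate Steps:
$Y{\left(L \right)} = L^{2} + 5 L$
$K = \frac{3758}{17}$ ($K = \frac{1}{17} + 221 = \frac{3758}{17} \approx 221.06$)
$Y{\left(-21 \right)} \left(K - 367\right) = - 21 \left(5 - 21\right) \left(\frac{3758}{17} - 367\right) = \left(-21\right) \left(-16\right) \left(- \frac{2481}{17}\right) = 336 \left(- \frac{2481}{17}\right) = - \frac{833616}{17}$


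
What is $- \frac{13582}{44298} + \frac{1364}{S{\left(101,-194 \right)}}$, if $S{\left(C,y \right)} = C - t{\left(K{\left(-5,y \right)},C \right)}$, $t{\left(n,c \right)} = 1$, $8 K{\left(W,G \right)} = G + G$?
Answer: $\frac{7383034}{553725} \approx 13.333$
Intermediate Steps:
$K{\left(W,G \right)} = \frac{G}{4}$ ($K{\left(W,G \right)} = \frac{G + G}{8} = \frac{2 G}{8} = \frac{G}{4}$)
$S{\left(C,y \right)} = -1 + C$ ($S{\left(C,y \right)} = C - 1 = -1 + C$)
$- \frac{13582}{44298} + \frac{1364}{S{\left(101,-194 \right)}} = - \frac{13582}{44298} + \frac{1364}{-1 + 101} = \left(-13582\right) \frac{1}{44298} + \frac{1364}{100} = - \frac{6791}{22149} + 1364 \cdot \frac{1}{100} = - \frac{6791}{22149} + \frac{341}{25} = \frac{7383034}{553725}$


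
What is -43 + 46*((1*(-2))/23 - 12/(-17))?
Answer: -247/17 ≈ -14.529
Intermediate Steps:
-43 + 46*((1*(-2))/23 - 12/(-17)) = -43 + 46*(-2*1/23 - 12*(-1/17)) = -43 + 46*(-2/23 + 12/17) = -43 + 46*(242/391) = -43 + 484/17 = -247/17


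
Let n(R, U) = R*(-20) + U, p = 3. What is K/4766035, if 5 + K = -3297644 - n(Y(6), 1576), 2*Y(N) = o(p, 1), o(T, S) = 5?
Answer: -659835/953207 ≈ -0.69223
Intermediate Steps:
Y(N) = 5/2 (Y(N) = (½)*5 = 5/2)
n(R, U) = U - 20*R (n(R, U) = -20*R + U = U - 20*R)
K = -3299175 (K = -5 + (-3297644 - (1576 - 20*5/2)) = -5 + (-3297644 - (1576 - 50)) = -5 + (-3297644 - 1*1526) = -5 + (-3297644 - 1526) = -5 - 3299170 = -3299175)
K/4766035 = -3299175/4766035 = -3299175*1/4766035 = -659835/953207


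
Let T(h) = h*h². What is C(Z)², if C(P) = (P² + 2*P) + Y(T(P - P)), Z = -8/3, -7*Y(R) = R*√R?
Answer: 256/81 ≈ 3.1605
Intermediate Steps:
T(h) = h³
Y(R) = -R^(3/2)/7 (Y(R) = -R*√R/7 = -R^(3/2)/7)
Z = -8/3 (Z = -8*⅓ = -8/3 ≈ -2.6667)
C(P) = P² + 2*P (C(P) = (P² + 2*P) - ((P - P)³)^(3/2)/7 = (P² + 2*P) - (0³)^(3/2)/7 = (P² + 2*P) - 0^(3/2)/7 = (P² + 2*P) - ⅐*0 = (P² + 2*P) + 0 = P² + 2*P)
C(Z)² = (-8*(2 - 8/3)/3)² = (-8/3*(-⅔))² = (16/9)² = 256/81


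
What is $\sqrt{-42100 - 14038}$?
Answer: $i \sqrt{56138} \approx 236.93 i$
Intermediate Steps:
$\sqrt{-42100 - 14038} = \sqrt{-56138} = i \sqrt{56138}$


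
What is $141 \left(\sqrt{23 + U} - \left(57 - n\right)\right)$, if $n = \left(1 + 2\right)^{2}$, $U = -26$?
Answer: $-6768 + 141 i \sqrt{3} \approx -6768.0 + 244.22 i$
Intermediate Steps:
$n = 9$ ($n = 3^{2} = 9$)
$141 \left(\sqrt{23 + U} - \left(57 - n\right)\right) = 141 \left(\sqrt{23 - 26} - \left(57 - 9\right)\right) = 141 \left(\sqrt{-3} - \left(57 - 9\right)\right) = 141 \left(i \sqrt{3} - 48\right) = 141 \left(-48 + i \sqrt{3}\right) = -6768 + 141 i \sqrt{3}$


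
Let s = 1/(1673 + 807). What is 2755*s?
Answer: 551/496 ≈ 1.1109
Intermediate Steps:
s = 1/2480 ≈ 0.00040323
2755*s = 2755*(1/2480) = 551/496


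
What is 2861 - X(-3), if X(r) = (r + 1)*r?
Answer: 2855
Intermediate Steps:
X(r) = r*(1 + r) (X(r) = (1 + r)*r = r*(1 + r))
2861 - X(-3) = 2861 - (-3)*(1 - 3) = 2861 - (-3)*(-2) = 2861 - 1*6 = 2861 - 6 = 2855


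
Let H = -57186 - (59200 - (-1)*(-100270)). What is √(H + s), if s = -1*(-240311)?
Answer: √224195 ≈ 473.49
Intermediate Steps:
H = -16116 (H = -57186 - (59200 - 1*100270) = -57186 - (59200 - 100270) = -57186 - 1*(-41070) = -57186 + 41070 = -16116)
s = 240311
√(H + s) = √(-16116 + 240311) = √224195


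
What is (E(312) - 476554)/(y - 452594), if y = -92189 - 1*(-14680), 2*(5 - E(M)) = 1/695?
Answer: 220801037/245614390 ≈ 0.89897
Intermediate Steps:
E(M) = 6949/1390 (E(M) = 5 - ½/695 = 5 - ½*1/695 = 5 - 1/1390 = 6949/1390)
y = -77509 (y = -92189 + 14680 = -77509)
(E(312) - 476554)/(y - 452594) = (6949/1390 - 476554)/(-77509 - 452594) = -662403111/1390/(-530103) = -662403111/1390*(-1/530103) = 220801037/245614390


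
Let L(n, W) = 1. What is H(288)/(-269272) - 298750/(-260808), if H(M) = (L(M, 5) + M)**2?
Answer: 7332758129/8778536472 ≈ 0.83531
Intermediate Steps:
H(M) = (1 + M)**2
H(288)/(-269272) - 298750/(-260808) = (1 + 288)**2/(-269272) - 298750/(-260808) = 289**2*(-1/269272) - 298750*(-1/260808) = 83521*(-1/269272) + 149375/130404 = -83521/269272 + 149375/130404 = 7332758129/8778536472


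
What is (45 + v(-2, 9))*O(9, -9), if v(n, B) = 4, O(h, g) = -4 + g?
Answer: -637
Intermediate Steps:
(45 + v(-2, 9))*O(9, -9) = (45 + 4)*(-4 - 9) = 49*(-13) = -637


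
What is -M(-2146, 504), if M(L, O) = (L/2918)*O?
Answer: 540792/1459 ≈ 370.66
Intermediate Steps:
M(L, O) = L*O/2918 (M(L, O) = (L*(1/2918))*O = (L/2918)*O = L*O/2918)
-M(-2146, 504) = -(-2146)*504/2918 = -1*(-540792/1459) = 540792/1459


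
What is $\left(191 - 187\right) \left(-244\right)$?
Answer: $-976$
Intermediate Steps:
$\left(191 - 187\right) \left(-244\right) = 4 \left(-244\right) = -976$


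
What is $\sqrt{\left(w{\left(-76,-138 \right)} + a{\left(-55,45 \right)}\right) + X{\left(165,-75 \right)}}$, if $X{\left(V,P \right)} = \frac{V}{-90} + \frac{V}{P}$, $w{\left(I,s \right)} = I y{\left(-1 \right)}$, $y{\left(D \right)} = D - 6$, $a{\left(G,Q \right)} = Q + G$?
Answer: $\frac{\sqrt{466170}}{30} \approx 22.759$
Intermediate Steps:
$a{\left(G,Q \right)} = G + Q$
$y{\left(D \right)} = -6 + D$ ($y{\left(D \right)} = D - 6 = -6 + D$)
$w{\left(I,s \right)} = - 7 I$ ($w{\left(I,s \right)} = I \left(-6 - 1\right) = I \left(-7\right) = - 7 I$)
$X{\left(V,P \right)} = - \frac{V}{90} + \frac{V}{P}$ ($X{\left(V,P \right)} = V \left(- \frac{1}{90}\right) + \frac{V}{P} = - \frac{V}{90} + \frac{V}{P}$)
$\sqrt{\left(w{\left(-76,-138 \right)} + a{\left(-55,45 \right)}\right) + X{\left(165,-75 \right)}} = \sqrt{\left(\left(-7\right) \left(-76\right) + \left(-55 + 45\right)\right) + \left(\left(- \frac{1}{90}\right) 165 + \frac{165}{-75}\right)} = \sqrt{\left(532 - 10\right) + \left(- \frac{11}{6} + 165 \left(- \frac{1}{75}\right)\right)} = \sqrt{522 - \frac{121}{30}} = \sqrt{\frac{15539}{30}} = \frac{\sqrt{466170}}{30}$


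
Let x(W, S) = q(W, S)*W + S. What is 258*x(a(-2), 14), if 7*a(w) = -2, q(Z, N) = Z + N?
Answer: 127452/49 ≈ 2601.1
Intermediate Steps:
q(Z, N) = N + Z
a(w) = -2/7 (a(w) = (⅐)*(-2) = -2/7)
x(W, S) = S + W*(S + W) (x(W, S) = (S + W)*W + S = W*(S + W) + S = S + W*(S + W))
258*x(a(-2), 14) = 258*(14 - 2*(14 - 2/7)/7) = 258*(14 - 2/7*96/7) = 258*(14 - 192/49) = 258*(494/49) = 127452/49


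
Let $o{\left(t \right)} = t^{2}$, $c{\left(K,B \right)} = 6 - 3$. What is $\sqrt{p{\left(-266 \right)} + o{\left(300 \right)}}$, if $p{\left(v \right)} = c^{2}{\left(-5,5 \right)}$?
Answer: $3 \sqrt{10001} \approx 300.02$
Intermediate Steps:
$c{\left(K,B \right)} = 3$
$p{\left(v \right)} = 9$ ($p{\left(v \right)} = 3^{2} = 9$)
$\sqrt{p{\left(-266 \right)} + o{\left(300 \right)}} = \sqrt{9 + 300^{2}} = \sqrt{9 + 90000} = \sqrt{90009} = 3 \sqrt{10001}$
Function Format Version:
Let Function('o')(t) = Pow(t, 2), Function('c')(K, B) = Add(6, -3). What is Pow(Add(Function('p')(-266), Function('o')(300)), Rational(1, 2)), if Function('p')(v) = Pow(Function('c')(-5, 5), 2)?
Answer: Mul(3, Pow(10001, Rational(1, 2))) ≈ 300.02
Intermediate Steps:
Function('c')(K, B) = 3
Function('p')(v) = 9 (Function('p')(v) = Pow(3, 2) = 9)
Pow(Add(Function('p')(-266), Function('o')(300)), Rational(1, 2)) = Pow(Add(9, Pow(300, 2)), Rational(1, 2)) = Pow(Add(9, 90000), Rational(1, 2)) = Pow(90009, Rational(1, 2)) = Mul(3, Pow(10001, Rational(1, 2)))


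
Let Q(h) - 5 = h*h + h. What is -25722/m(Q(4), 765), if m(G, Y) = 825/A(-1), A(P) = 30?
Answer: -51444/55 ≈ -935.35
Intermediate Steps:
Q(h) = 5 + h + h**2 (Q(h) = 5 + (h*h + h) = 5 + (h**2 + h) = 5 + (h + h**2) = 5 + h + h**2)
m(G, Y) = 55/2 (m(G, Y) = 825/30 = 825*(1/30) = 55/2)
-25722/m(Q(4), 765) = -25722/55/2 = -25722*2/55 = -51444/55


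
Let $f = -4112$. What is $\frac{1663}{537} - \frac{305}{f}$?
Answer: $\frac{7002041}{2208144} \approx 3.171$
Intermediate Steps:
$\frac{1663}{537} - \frac{305}{f} = \frac{1663}{537} - \frac{305}{-4112} = 1663 \cdot \frac{1}{537} - - \frac{305}{4112} = \frac{1663}{537} + \frac{305}{4112} = \frac{7002041}{2208144}$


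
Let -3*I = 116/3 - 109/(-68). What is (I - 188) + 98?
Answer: -63295/612 ≈ -103.42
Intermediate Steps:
I = -8215/612 (I = -(116/3 - 109/(-68))/3 = -(116*(1/3) - 109*(-1/68))/3 = -(116/3 + 109/68)/3 = -1/3*8215/204 = -8215/612 ≈ -13.423)
(I - 188) + 98 = (-8215/612 - 188) + 98 = -123271/612 + 98 = -63295/612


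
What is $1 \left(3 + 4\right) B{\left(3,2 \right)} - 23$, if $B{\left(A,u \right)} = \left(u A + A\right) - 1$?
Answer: $33$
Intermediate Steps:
$B{\left(A,u \right)} = -1 + A + A u$ ($B{\left(A,u \right)} = \left(A u + A\right) - 1 = \left(A + A u\right) - 1 = -1 + A + A u$)
$1 \left(3 + 4\right) B{\left(3,2 \right)} - 23 = 1 \left(3 + 4\right) \left(-1 + 3 + 3 \cdot 2\right) - 23 = 1 \cdot 7 \left(-1 + 3 + 6\right) - 23 = 7 \cdot 8 - 23 = 56 - 23 = 33$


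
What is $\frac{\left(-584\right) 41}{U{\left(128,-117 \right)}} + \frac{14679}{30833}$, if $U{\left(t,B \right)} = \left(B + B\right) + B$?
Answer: $\frac{743417681}{10822383} \approx 68.693$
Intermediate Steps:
$U{\left(t,B \right)} = 3 B$ ($U{\left(t,B \right)} = 2 B + B = 3 B$)
$\frac{\left(-584\right) 41}{U{\left(128,-117 \right)}} + \frac{14679}{30833} = \frac{\left(-584\right) 41}{3 \left(-117\right)} + \frac{14679}{30833} = - \frac{23944}{-351} + 14679 \cdot \frac{1}{30833} = \left(-23944\right) \left(- \frac{1}{351}\right) + \frac{14679}{30833} = \frac{23944}{351} + \frac{14679}{30833} = \frac{743417681}{10822383}$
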